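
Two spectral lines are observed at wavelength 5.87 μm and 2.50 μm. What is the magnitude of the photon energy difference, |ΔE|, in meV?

285 meV

Using E = hc/λ: E₁ = 3.384e-20 J, E₂ = 7.946e-20 J.
|ΔE| = |3.384e-20 − 7.946e-20| = 4.56e-20 J = 285 meV.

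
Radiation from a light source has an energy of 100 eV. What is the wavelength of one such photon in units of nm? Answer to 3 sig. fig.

12.4 nm

First convert: E = 100 eV = 1.6022 × 10^-17 J.
Apply λ = hc/E: λ = 1.240 × 10^-8 m.
Converting to nm: λ = 12.40 nm ≈ 12.4 nm.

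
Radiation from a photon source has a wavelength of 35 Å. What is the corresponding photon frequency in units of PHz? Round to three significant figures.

85.7 PHz

Take c = 2.99792458 × 10^8 m/s.
Convert to SI: λ = 35 Å = 3.5 × 10^-9 m.
For a photon f = c/λ, so f = 8.565 × 10^16 Hz.
Converting to PHz: f = 85.65 PHz ≈ 85.7 PHz.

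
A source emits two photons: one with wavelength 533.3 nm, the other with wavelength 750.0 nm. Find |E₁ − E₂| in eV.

0.672 eV

Using E = hc/λ: E₁ = 3.7248·10^-19 J, E₂ = 2.6486·10^-19 J.
|ΔE| = |3.7248·10^-19 − 2.6486·10^-19| = 1.08·10^-19 J = 0.672 eV.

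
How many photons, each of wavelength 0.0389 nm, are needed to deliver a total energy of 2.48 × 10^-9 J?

4.86 × 10^5 photons

Per-photon energy: E = 5.107 × 10^-15 J (from wavelength = 0.0389 nm).
N = E_total / E_photon = 2.48 × 10^-9 J / 5.107 × 10^-15 J = 4.86 × 10^5.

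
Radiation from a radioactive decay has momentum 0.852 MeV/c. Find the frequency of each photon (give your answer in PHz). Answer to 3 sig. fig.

2.06 × 10^5 PHz

In SI units: p = 0.852 MeV/c = 4.5533 × 10^-22 kg·m/s.
For a photon f = pc/h, so f = 2.060 × 10^20 Hz.
Converting to PHz: f = 206000 PHz ≈ 2.06 × 10^5 PHz.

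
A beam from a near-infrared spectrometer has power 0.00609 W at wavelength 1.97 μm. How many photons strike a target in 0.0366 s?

2.21e15 photons

Total energy: E_total = P·t = 0.00609 × 0.0366 = 2.229e-4 J.
Per-photon energy: E = 1.008e-19 J.
N = E_total / E_photon = 2.21e15.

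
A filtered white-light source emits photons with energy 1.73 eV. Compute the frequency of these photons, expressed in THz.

Use h = 6.62607015e-34 J·s, 1 eV = 1.602176634e-19 J.
Convert to SI: E = 1.73 eV = 2.7718e-19 J.
The photon relation is f = E/h, giving f = 4.183e14 Hz.
Converting to THz: f = 418.3 THz ≈ 418 THz.

418 THz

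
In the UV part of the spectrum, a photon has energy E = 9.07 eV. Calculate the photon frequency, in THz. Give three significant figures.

2190 THz

Take h = 6.62607015e-34 J·s, 1 eV = 1.602176634e-19 J.
Convert to SI: E = 9.07 eV = 1.4532e-18 J.
For a photon f = E/h, so f = 2.193e15 Hz.
Converting to THz: f = 2193 THz ≈ 2190 THz.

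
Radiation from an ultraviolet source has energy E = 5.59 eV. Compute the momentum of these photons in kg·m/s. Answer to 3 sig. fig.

2.99e-27 kg·m/s

In SI units: E = 5.59 eV = 8.9562e-19 J.
Apply p = E/c: p = 2.987e-27 kg·m/s.
So p ≈ 2.99e-27 kg·m/s.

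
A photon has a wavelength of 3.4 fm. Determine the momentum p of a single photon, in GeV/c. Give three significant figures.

Use h = 6.62607015e-34 J·s, c = 2.99792458e8 m/s, 1 eV = 1.602176634e-19 J.
Convert to SI: λ = 3.4 fm = 3.4e-15 m.
Since p = h/λ for a photon, p = 1.949e-19 kg·m/s.
Converting to GeV/c: p = 0.3647 GeV/c ≈ 0.365 GeV/c.

0.365 GeV/c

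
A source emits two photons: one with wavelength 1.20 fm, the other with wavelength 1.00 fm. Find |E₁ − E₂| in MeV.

207 MeV

Using E = hc/λ: E₁ = 1.655·10^-10 J, E₂ = 1.986·10^-10 J.
|ΔE| = |1.655·10^-10 − 1.986·10^-10| = 3.31·10^-11 J = 207 MeV.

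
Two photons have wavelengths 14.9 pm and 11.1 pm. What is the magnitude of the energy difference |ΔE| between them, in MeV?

Using E = hc/λ: E₁ = 1.333·10^-14 J, E₂ = 1.790·10^-14 J.
|ΔE| = |1.333·10^-14 − 1.790·10^-14| = 4.56·10^-15 J = 0.0285 MeV.

0.0285 MeV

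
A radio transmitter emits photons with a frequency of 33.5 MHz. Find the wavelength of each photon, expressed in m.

Use c = 2.99792458e8 m/s.
In SI units: f = 33.5 MHz = 3.35e7 Hz.
Apply λ = c/f: λ = 8.949 m.
So λ ≈ 8.95 m.

8.95 m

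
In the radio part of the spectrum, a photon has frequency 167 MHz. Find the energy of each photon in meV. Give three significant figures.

6.91 × 10^-4 meV

Take h = 6.62607015 × 10^-34 J·s, 1 eV = 1.602176634 × 10^-19 J.
Convert to SI: f = 167 MHz = 1.67 × 10^8 Hz.
Apply E = hf: E = 1.107 × 10^-25 J.
Converting to meV: E = 6.907 × 10^-4 meV ≈ 6.91 × 10^-4 meV.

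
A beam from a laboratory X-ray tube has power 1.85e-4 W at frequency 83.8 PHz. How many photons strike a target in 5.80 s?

Total energy: E_total = P·t = 1.85e-4 × 5.80 = 0.001073 J.
Per-photon energy: E = 5.553e-17 J.
N = E_total / E_photon = 1.93e13.

1.93e13 photons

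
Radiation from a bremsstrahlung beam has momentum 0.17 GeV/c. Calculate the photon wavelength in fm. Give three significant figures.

7.29 fm

(h = 6.62607015 × 10^-34 J·s, c = 2.99792458 × 10^8 m/s, 1 eV = 1.602176634 × 10^-19 J.)
In SI units: p = 0.17 GeV/c = 9.0853 × 10^-20 kg·m/s.
For a photon λ = h/p, so λ = 7.293 × 10^-15 m.
Converting to fm: λ = 7.293 fm ≈ 7.29 fm.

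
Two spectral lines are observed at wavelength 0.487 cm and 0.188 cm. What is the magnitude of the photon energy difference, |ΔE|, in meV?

0.405 meV

Using E = hc/λ: E₁ = 4.079·10^-23 J, E₂ = 1.057·10^-22 J.
|ΔE| = |4.079·10^-23 − 1.057·10^-22| = 6.49·10^-23 J = 0.405 meV.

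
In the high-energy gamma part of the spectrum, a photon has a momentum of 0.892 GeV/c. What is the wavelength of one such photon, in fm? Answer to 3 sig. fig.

1.39 fm

First convert: p = 0.892 GeV/c = 4.7671e-19 kg·m/s.
The photon relation is λ = h/p, giving λ = 1.390e-15 m.
Converting to fm: λ = 1.390 fm ≈ 1.39 fm.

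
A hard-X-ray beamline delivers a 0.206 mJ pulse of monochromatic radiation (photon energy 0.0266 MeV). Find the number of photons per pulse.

Per-photon energy: E = 4.262·10^-15 J (from energy = 0.0266 MeV).
N = E_total / E_photon = 2.06·10^-4 J / 4.262·10^-15 J = 4.83·10^10.

4.83·10^10 photons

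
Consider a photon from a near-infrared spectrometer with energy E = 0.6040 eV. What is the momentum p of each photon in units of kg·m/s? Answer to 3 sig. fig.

3.23·10^-28 kg·m/s

First convert: E = 0.6040 eV = 9.6771·10^-20 J.
Since p = E/c for a photon, p = 3.228·10^-28 kg·m/s.
So p ≈ 3.23·10^-28 kg·m/s.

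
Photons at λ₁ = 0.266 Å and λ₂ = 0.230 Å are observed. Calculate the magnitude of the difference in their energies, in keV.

Using E = hc/λ: E₁ = 7.468e-15 J, E₂ = 8.637e-15 J.
|ΔE| = |7.468e-15 − 8.637e-15| = 1.17e-15 J = 7.30 keV.

7.30 keV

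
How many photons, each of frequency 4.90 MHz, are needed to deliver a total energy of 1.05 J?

3.23e26 photons

Per-photon energy: E = 3.247e-27 J (from frequency = 4.90 MHz).
N = E_total / E_photon = 1.05 J / 3.247e-27 J = 3.23e26.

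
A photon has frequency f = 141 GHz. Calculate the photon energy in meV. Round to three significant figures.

0.583 meV

Use h = 6.62607015e-34 J·s, 1 eV = 1.602176634e-19 J.
Convert to SI: f = 141 GHz = 1.41e11 Hz.
The photon relation is E = hf, giving E = 9.343e-23 J.
Converting to meV: E = 0.5831 meV ≈ 0.583 meV.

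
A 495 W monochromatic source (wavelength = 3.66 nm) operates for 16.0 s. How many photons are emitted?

1.46 × 10^20 photons

Total energy: E_total = P·t = 495 × 16.0 = 7920 J.
Per-photon energy: E = 5.427 × 10^-17 J.
N = E_total / E_photon = 1.46 × 10^20.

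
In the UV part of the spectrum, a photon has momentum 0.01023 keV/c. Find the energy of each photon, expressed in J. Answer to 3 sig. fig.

Take c = 2.99792458 × 10^8 m/s, 1 eV = 1.602176634 × 10^-19 J.
Convert to SI: p = 0.01023 keV/c = 5.4672 × 10^-27 kg·m/s.
The photon relation is E = pc, giving E = 1.639 × 10^-18 J.
So E ≈ 1.64 × 10^-18 J.

1.64 × 10^-18 J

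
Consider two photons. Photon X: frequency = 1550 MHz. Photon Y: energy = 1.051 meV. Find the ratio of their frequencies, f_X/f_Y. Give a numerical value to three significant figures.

f_X = 1.550e9 Hz (from frequency = 1550 MHz, via f given directly).
f_Y = 2.541e11 Hz (from energy = 1.051 meV, via f = E/h).
Ratio = 1.550e9 / 2.541e11 = 6.10e-3.

6.10e-3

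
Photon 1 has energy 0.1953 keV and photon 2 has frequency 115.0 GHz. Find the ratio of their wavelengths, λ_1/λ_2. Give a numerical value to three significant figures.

λ_1 = 6.348e-9 m (from energy = 0.1953 keV, via λ = hc/E).
λ_2 = 0.002607 m (from frequency = 115.0 GHz, via λ = c/f).
Ratio = 6.348e-9 / 0.002607 = 2.44e-6.

2.44e-6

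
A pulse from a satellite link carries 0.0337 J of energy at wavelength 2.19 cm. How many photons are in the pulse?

3.72 × 10^21 photons

Per-photon energy: E = 9.071 × 10^-24 J (from wavelength = 2.19 cm).
N = E_total / E_photon = 0.0337 J / 9.071 × 10^-24 J = 3.72 × 10^21.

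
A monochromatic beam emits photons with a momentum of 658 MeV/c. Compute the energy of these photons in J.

1.05e-10 J

(c = 2.99792458e8 m/s, 1 eV = 1.602176634e-19 J.)
First convert: p = 658 MeV/c = 3.5165e-19 kg·m/s.
For a photon E = pc, so E = 1.054e-10 J.
So E ≈ 1.05e-10 J.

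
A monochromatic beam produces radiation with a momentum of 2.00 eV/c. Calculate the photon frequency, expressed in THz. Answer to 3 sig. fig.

484 THz

Convert to SI: p = 2.00 eV/c = 1.0689e-27 kg·m/s.
For a photon f = pc/h, so f = 4.836e14 Hz.
Converting to THz: f = 483.6 THz ≈ 484 THz.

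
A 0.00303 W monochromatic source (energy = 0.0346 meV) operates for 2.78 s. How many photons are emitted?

1.52e21 photons

Total energy: E_total = P·t = 0.00303 × 2.78 = 0.008423 J.
Per-photon energy: E = 5.544e-24 J.
N = E_total / E_photon = 1.52e21.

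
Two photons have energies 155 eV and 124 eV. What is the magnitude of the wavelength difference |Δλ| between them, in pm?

Using λ = hc/E: λ₁ = 7.999e-9 m, λ₂ = 9.999e-9 m.
|Δλ| = |7.999e-9 − 9.999e-9| = 2.00e-9 m = 2000 pm.

2000 pm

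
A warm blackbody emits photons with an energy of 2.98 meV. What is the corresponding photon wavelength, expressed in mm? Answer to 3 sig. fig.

0.416 mm

Take h = 6.62607015e-34 J·s, c = 2.99792458e8 m/s, 1 eV = 1.602176634e-19 J.
First convert: E = 2.98 meV = 4.7745e-22 J.
Since λ = hc/E for a photon, λ = 4.161e-4 m.
Converting to mm: λ = 0.4161 mm ≈ 0.416 mm.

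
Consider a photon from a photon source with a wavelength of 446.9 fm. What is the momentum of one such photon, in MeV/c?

2.77 MeV/c

Take h = 6.62607015·10^-34 J·s, c = 2.99792458·10^8 m/s, 1 eV = 1.602176634·10^-19 J.
In SI units: λ = 446.9 fm = 4.469·10^-13 m.
Since p = h/λ for a photon, p = 1.483·10^-21 kg·m/s.
Converting to MeV/c: p = 2.774 MeV/c ≈ 2.77 MeV/c.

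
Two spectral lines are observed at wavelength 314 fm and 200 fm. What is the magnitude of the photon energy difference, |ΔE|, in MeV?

Using E = hc/λ: E₁ = 6.326·10^-13 J, E₂ = 9.932·10^-13 J.
|ΔE| = |6.326·10^-13 − 9.932·10^-13| = 3.61·10^-13 J = 2.25 MeV.

2.25 MeV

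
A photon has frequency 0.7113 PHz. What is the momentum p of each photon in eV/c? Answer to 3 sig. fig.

2.94 eV/c

In SI units: f = 0.7113 PHz = 7.113e14 Hz.
Since p = hf/c for a photon, p = 1.572e-27 kg·m/s.
Converting to eV/c: p = 2.942 eV/c ≈ 2.94 eV/c.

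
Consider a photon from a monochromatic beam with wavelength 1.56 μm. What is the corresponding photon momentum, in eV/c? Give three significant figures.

0.795 eV/c

Use h = 6.62607015 × 10^-34 J·s, c = 2.99792458 × 10^8 m/s, 1 eV = 1.602176634 × 10^-19 J.
Convert to SI: λ = 1.56 μm = 1.56 × 10^-6 m.
Apply p = h/λ: p = 4.247 × 10^-28 kg·m/s.
Converting to eV/c: p = 0.7948 eV/c ≈ 0.795 eV/c.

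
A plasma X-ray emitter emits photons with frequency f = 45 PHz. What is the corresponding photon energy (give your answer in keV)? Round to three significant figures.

Use h = 6.62607015 × 10^-34 J·s, 1 eV = 1.602176634 × 10^-19 J.
Convert to SI: f = 45 PHz = 4.5 × 10^16 Hz.
The photon relation is E = hf, giving E = 2.982 × 10^-17 J.
Converting to keV: E = 0.1861 keV ≈ 0.186 keV.

0.186 keV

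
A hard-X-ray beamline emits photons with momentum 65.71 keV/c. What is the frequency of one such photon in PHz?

1.59e4 PHz

In SI units: p = 65.71 keV/c = 3.5117e-23 kg·m/s.
Apply f = pc/h: f = 1.589e19 Hz.
Converting to PHz: f = 15890 PHz ≈ 1.59e4 PHz.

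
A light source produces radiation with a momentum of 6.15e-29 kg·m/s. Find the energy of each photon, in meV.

(c = 2.99792458e8 m/s, 1 eV = 1.602176634e-19 J.)
Since E = pc for a photon, E = 1.844e-20 J.
Converting to meV: E = 115.1 meV ≈ 115 meV.

115 meV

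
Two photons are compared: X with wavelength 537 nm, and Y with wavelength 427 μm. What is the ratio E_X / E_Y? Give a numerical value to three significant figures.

E_X = 3.699e-19 J (from wavelength = 537 nm, via E = hc/λ).
E_Y = 4.652e-22 J (from wavelength = 427 μm, via E = hc/λ).
Ratio = 3.699e-19 / 4.652e-22 = 795.

795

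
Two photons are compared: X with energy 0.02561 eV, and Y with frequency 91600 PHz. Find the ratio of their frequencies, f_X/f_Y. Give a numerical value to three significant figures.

6.76e-8

f_X = 6.192e12 Hz (from energy = 0.02561 eV, via f = E/h).
f_Y = 9.160e19 Hz (from frequency = 91600 PHz, via f given directly).
Ratio = 6.192e12 / 9.160e19 = 6.76e-8.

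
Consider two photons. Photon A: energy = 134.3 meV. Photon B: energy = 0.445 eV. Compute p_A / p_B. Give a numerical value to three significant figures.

p_A = 7.177 × 10^-29 kg·m/s (from energy = 134.3 meV, via p = E/c).
p_B = 2.378 × 10^-28 kg·m/s (from energy = 0.445 eV, via p = E/c).
Ratio = 7.177 × 10^-29 / 2.378 × 10^-28 = 0.302.

0.302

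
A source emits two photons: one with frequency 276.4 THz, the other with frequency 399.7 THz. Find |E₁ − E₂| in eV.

0.510 eV

Using E = hf: E₁ = 1.8314e-19 J, E₂ = 2.6484e-19 J.
|ΔE| = |1.8314e-19 − 2.6484e-19| = 8.17e-20 J = 0.510 eV.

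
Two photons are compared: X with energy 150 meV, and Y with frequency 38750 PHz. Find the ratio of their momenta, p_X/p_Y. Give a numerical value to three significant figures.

9.36e-7

p_X = 8.016e-29 kg·m/s (from energy = 150 meV, via p = E/c).
p_Y = 8.565e-23 kg·m/s (from frequency = 38750 PHz, via p = hf/c).
Ratio = 8.016e-29 / 8.565e-23 = 9.36e-7.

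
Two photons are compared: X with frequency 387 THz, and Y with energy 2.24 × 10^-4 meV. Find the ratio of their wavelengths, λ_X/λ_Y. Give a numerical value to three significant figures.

1.40 × 10^-7

λ_X = 7.747 × 10^-7 m (from frequency = 387 THz, via λ = c/f).
λ_Y = 5.535 m (from energy = 2.24 × 10^-4 meV, via λ = hc/E).
Ratio = 7.747 × 10^-7 / 5.535 = 1.40 × 10^-7.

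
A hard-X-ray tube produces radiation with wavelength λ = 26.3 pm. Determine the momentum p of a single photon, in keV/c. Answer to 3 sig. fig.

47.1 keV/c

(h = 6.62607015e-34 J·s, c = 2.99792458e8 m/s, 1 eV = 1.602176634e-19 J.)
First convert: λ = 26.3 pm = 2.63e-11 m.
The photon relation is p = h/λ, giving p = 2.519e-23 kg·m/s.
Converting to keV/c: p = 47.14 keV/c ≈ 47.1 keV/c.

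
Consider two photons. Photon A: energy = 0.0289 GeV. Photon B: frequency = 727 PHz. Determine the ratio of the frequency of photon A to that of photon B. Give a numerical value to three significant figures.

9610

f_A = 6.988e21 Hz (from energy = 0.0289 GeV, via f = E/h).
f_B = 7.270e17 Hz (from frequency = 727 PHz, via f given directly).
Ratio = 6.988e21 / 7.270e17 = 9610.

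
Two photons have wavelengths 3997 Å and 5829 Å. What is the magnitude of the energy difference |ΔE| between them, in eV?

Using E = hc/λ: E₁ = 4.9698 × 10^-19 J, E₂ = 3.4079 × 10^-19 J.
|ΔE| = |4.9698 × 10^-19 − 3.4079 × 10^-19| = 1.56 × 10^-19 J = 0.975 eV.

0.975 eV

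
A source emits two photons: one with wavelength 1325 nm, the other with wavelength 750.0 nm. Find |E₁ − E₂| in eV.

Using E = hc/λ: E₁ = 1.4992e-19 J, E₂ = 2.6486e-19 J.
|ΔE| = |1.4992e-19 − 2.6486e-19| = 1.15e-19 J = 0.717 eV.

0.717 eV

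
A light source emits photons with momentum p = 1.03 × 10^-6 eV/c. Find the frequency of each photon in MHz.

249 MHz

Take h = 6.62607015 × 10^-34 J·s, c = 2.99792458 × 10^8 m/s, 1 eV = 1.602176634 × 10^-19 J.
In SI units: p = 1.03 × 10^-6 eV/c = 5.5046 × 10^-34 kg·m/s.
The photon relation is f = pc/h, giving f = 2.491 × 10^8 Hz.
Converting to MHz: f = 249.1 MHz ≈ 249 MHz.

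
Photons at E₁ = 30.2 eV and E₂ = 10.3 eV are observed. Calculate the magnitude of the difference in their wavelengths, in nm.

Using λ = hc/E: λ₁ = 4.105e-8 m, λ₂ = 1.204e-7 m.
|Δλ| = |4.105e-8 − 1.204e-7| = 7.93e-8 m = 79.3 nm.

79.3 nm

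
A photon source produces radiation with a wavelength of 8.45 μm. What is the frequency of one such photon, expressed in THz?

Take c = 2.99792458·10^8 m/s.
First convert: λ = 8.45 μm = 8.45·10^-6 m.
Since f = c/λ for a photon, f = 3.548·10^13 Hz.
Converting to THz: f = 35.48 THz ≈ 35.5 THz.

35.5 THz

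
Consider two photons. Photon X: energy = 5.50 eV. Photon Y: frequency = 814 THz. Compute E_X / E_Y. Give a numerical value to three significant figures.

E_X = 8.812e-19 J (from energy = 5.50 eV, via E given directly).
E_Y = 5.394e-19 J (from frequency = 814 THz, via E = hf).
Ratio = 8.812e-19 / 5.394e-19 = 1.63.

1.63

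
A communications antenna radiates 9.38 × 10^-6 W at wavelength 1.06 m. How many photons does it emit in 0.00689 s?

Total energy: E_total = P·t = 9.38 × 10^-6 × 0.00689 = 6.463 × 10^-8 J.
Per-photon energy: E = 1.874 × 10^-25 J.
N = E_total / E_photon = 3.45 × 10^17.

3.45 × 10^17 photons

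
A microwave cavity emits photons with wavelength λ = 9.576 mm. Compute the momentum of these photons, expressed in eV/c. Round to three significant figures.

1.29 × 10^-4 eV/c

Take h = 6.62607015 × 10^-34 J·s, c = 2.99792458 × 10^8 m/s, 1 eV = 1.602176634 × 10^-19 J.
First convert: λ = 9.576 mm = 0.009576 m.
For a photon p = h/λ, so p = 6.919 × 10^-32 kg·m/s.
Converting to eV/c: p = 1.295 × 10^-4 eV/c ≈ 1.29 × 10^-4 eV/c.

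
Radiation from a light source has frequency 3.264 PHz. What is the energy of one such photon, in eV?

Convert to SI: f = 3.264 PHz = 3.264 × 10^15 Hz.
For a photon E = hf, so E = 2.163 × 10^-18 J.
Converting to eV: E = 13.50 eV ≈ 13.5 eV.

13.5 eV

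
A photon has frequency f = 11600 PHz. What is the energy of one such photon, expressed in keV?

48.0 keV

(h = 6.62607015 × 10^-34 J·s, 1 eV = 1.602176634 × 10^-19 J.)
In SI units: f = 11600 PHz = 1.16 × 10^19 Hz.
For a photon E = hf, so E = 7.686 × 10^-15 J.
Converting to keV: E = 47.97 keV ≈ 48.0 keV.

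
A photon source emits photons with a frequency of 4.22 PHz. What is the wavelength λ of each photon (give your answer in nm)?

Take c = 2.99792458 × 10^8 m/s.
In SI units: f = 4.22 PHz = 4.22 × 10^15 Hz.
For a photon λ = c/f, so λ = 7.104 × 10^-8 m.
Converting to nm: λ = 71.04 nm ≈ 71.0 nm.

71.0 nm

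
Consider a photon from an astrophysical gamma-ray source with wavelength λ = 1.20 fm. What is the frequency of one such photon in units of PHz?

2.50e8 PHz

(c = 2.99792458e8 m/s.)
First convert: λ = 1.20 fm = 1.20e-15 m.
Apply f = c/λ: f = 2.498e23 Hz.
Converting to PHz: f = 2.498e8 PHz ≈ 2.50e8 PHz.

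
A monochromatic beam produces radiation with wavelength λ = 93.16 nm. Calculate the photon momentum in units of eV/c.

13.3 eV/c

Use h = 6.62607015e-34 J·s, c = 2.99792458e8 m/s, 1 eV = 1.602176634e-19 J.
In SI units: λ = 93.16 nm = 9.316e-8 m.
The photon relation is p = h/λ, giving p = 7.113e-27 kg·m/s.
Converting to eV/c: p = 13.31 eV/c ≈ 13.3 eV/c.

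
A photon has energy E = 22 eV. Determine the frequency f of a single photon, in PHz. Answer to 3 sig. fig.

5.32 PHz

Use h = 6.62607015 × 10^-34 J·s, 1 eV = 1.602176634 × 10^-19 J.
In SI units: E = 22 eV = 3.5248 × 10^-18 J.
Since f = E/h for a photon, f = 5.320 × 10^15 Hz.
Converting to PHz: f = 5.320 PHz ≈ 5.32 PHz.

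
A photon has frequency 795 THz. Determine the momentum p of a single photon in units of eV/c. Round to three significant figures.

3.29 eV/c

First convert: f = 795 THz = 7.95e14 Hz.
For a photon p = hf/c, so p = 1.757e-27 kg·m/s.
Converting to eV/c: p = 3.288 eV/c ≈ 3.29 eV/c.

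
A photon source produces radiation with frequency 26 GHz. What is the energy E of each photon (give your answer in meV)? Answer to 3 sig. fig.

0.108 meV

Convert to SI: f = 26 GHz = 2.6e10 Hz.
For a photon E = hf, so E = 1.723e-23 J.
Converting to meV: E = 0.1075 meV ≈ 0.108 meV.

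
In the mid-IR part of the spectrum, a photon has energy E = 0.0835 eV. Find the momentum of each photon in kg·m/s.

In SI units: E = 0.0835 eV = 1.3378e-20 J.
The photon relation is p = E/c, giving p = 4.462e-29 kg·m/s.
So p ≈ 4.46e-29 kg·m/s.

4.46e-29 kg·m/s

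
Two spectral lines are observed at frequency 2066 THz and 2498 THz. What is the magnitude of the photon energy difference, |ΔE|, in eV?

1.79 eV

Using E = hf: E₁ = 1.3689·10^-18 J, E₂ = 1.6552·10^-18 J.
|ΔE| = |1.3689·10^-18 − 1.6552·10^-18| = 2.86·10^-19 J = 1.79 eV.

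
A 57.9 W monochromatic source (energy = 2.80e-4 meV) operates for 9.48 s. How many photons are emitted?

1.22e28 photons

Total energy: E_total = P·t = 57.9 × 9.48 = 548.9 J.
Per-photon energy: E = 4.486e-26 J.
N = E_total / E_photon = 1.22e28.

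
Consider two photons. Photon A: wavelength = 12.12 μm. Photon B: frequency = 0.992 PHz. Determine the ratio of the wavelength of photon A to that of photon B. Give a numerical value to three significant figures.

λ_A = 1.212·10^-5 m (from wavelength = 12.12 μm, via λ given directly).
λ_B = 3.022·10^-7 m (from frequency = 0.992 PHz, via λ = c/f).
Ratio = 1.212·10^-5 / 3.022·10^-7 = 40.1.

40.1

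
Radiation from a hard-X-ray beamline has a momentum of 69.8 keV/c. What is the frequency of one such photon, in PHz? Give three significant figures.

Use h = 6.62607015e-34 J·s, c = 2.99792458e8 m/s, 1 eV = 1.602176634e-19 J.
First convert: p = 69.8 keV/c = 3.7303e-23 kg·m/s.
Since f = pc/h for a photon, f = 1.688e19 Hz.
Converting to PHz: f = 16880 PHz ≈ 1.69e4 PHz.

1.69e4 PHz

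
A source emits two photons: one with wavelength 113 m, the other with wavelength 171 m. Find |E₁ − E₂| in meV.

3.72·10^-6 meV

Using E = hc/λ: E₁ = 1.758·10^-27 J, E₂ = 1.162·10^-27 J.
|ΔE| = |1.758·10^-27 − 1.162·10^-27| = 5.96·10^-28 J = 3.72·10^-6 meV.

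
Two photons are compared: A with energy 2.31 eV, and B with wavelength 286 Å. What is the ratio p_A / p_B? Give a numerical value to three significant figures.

0.0533

p_A = 1.235 × 10^-27 kg·m/s (from energy = 2.31 eV, via p = E/c).
p_B = 2.317 × 10^-26 kg·m/s (from wavelength = 286 Å, via p = h/λ).
Ratio = 1.235 × 10^-27 / 2.317 × 10^-26 = 0.0533.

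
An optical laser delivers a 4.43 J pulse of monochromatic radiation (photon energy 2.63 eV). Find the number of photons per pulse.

1.05e19 photons

Per-photon energy: E = 4.214e-19 J (from energy = 2.63 eV).
N = E_total / E_photon = 4.43 J / 4.214e-19 J = 1.05e19.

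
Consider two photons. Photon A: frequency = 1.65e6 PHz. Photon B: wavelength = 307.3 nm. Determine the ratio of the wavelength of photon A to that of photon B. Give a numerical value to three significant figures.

λ_A = 1.817e-13 m (from frequency = 1.65e6 PHz, via λ = c/f).
λ_B = 3.073e-7 m (from wavelength = 307.3 nm, via λ given directly).
Ratio = 1.817e-13 / 3.073e-7 = 5.91e-7.

5.91e-7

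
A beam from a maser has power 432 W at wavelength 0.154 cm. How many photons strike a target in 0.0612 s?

Total energy: E_total = P·t = 432 × 0.0612 = 26.44 J.
Per-photon energy: E = 1.290 × 10^-22 J.
N = E_total / E_photon = 2.05 × 10^23.

2.05 × 10^23 photons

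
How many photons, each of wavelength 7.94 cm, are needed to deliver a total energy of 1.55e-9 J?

6.20e14 photons

Per-photon energy: E = 2.502e-24 J (from wavelength = 7.94 cm).
N = E_total / E_photon = 1.55e-9 J / 2.502e-24 J = 6.20e14.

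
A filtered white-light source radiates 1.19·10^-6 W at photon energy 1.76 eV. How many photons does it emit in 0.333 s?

Total energy: E_total = P·t = 1.19·10^-6 × 0.333 = 3.963·10^-7 J.
Per-photon energy: E = 2.820·10^-19 J.
N = E_total / E_photon = 1.41·10^12.

1.41·10^12 photons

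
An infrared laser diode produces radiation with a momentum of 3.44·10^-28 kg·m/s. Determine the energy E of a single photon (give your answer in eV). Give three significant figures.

0.644 eV

Take c = 2.99792458·10^8 m/s, 1 eV = 1.602176634·10^-19 J.
The photon relation is E = pc, giving E = 1.031·10^-19 J.
Converting to eV: E = 0.6437 eV ≈ 0.644 eV.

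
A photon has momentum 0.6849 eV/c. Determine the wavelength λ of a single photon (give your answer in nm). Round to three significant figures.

First convert: p = 0.6849 eV/c = 3.6603 × 10^-28 kg·m/s.
The photon relation is λ = h/p, giving λ = 1.810 × 10^-6 m.
Converting to nm: λ = 1810 nm ≈ 1810 nm.

1810 nm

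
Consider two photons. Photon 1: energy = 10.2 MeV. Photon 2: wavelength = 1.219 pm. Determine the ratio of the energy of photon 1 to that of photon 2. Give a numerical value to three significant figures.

E_1 = 1.634e-12 J (from energy = 10.2 MeV, via E given directly).
E_2 = 1.630e-13 J (from wavelength = 1.219 pm, via E = hc/λ).
Ratio = 1.634e-12 / 1.630e-13 = 10.0.

10.0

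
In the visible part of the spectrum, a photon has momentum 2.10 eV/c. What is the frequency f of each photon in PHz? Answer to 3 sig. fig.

0.508 PHz

Use h = 6.62607015 × 10^-34 J·s, c = 2.99792458 × 10^8 m/s, 1 eV = 1.602176634 × 10^-19 J.
Convert to SI: p = 2.10 eV/c = 1.1223 × 10^-27 kg·m/s.
Apply f = pc/h: f = 5.078 × 10^14 Hz.
Converting to PHz: f = 0.5078 PHz ≈ 0.508 PHz.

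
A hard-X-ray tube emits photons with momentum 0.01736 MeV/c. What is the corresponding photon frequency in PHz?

Convert to SI: p = 0.01736 MeV/c = 9.2777e-24 kg·m/s.
The photon relation is f = pc/h, giving f = 4.198e18 Hz.
Converting to PHz: f = 4198 PHz ≈ 4200 PHz.

4200 PHz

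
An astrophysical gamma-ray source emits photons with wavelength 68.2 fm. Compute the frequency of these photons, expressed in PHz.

Convert to SI: λ = 68.2 fm = 6.82 × 10^-14 m.
Apply f = c/λ: f = 4.396 × 10^21 Hz.
Converting to PHz: f = 4.396 × 10^6 PHz ≈ 4.40 × 10^6 PHz.

4.40 × 10^6 PHz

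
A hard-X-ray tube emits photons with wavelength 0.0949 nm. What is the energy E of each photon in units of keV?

Take h = 6.62607015 × 10^-34 J·s, c = 2.99792458 × 10^8 m/s, 1 eV = 1.602176634 × 10^-19 J.
First convert: λ = 0.0949 nm = 9.49 × 10^-11 m.
Since E = hc/λ for a photon, E = 2.093 × 10^-15 J.
Converting to keV: E = 13.06 keV ≈ 13.1 keV.

13.1 keV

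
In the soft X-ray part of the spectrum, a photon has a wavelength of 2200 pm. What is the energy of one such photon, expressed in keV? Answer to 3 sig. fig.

0.564 keV

In SI units: λ = 2200 pm = 2.2e-9 m.
For a photon E = hc/λ, so E = 9.029e-17 J.
Converting to keV: E = 0.5636 keV ≈ 0.564 keV.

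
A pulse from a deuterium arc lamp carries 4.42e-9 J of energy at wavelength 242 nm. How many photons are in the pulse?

5.38e9 photons

Per-photon energy: E = 8.208e-19 J (from wavelength = 242 nm).
N = E_total / E_photon = 4.42e-9 J / 8.208e-19 J = 5.38e9.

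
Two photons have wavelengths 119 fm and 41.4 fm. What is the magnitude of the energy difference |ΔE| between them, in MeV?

Using E = hc/λ: E₁ = 1.669e-12 J, E₂ = 4.798e-12 J.
|ΔE| = |1.669e-12 − 4.798e-12| = 3.13e-12 J = 19.5 MeV.

19.5 MeV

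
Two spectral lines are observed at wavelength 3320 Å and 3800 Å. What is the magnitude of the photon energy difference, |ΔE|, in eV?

Using E = hc/λ: E₁ = 5.9833 × 10^-19 J, E₂ = 5.2275 × 10^-19 J.
|ΔE| = |5.9833 × 10^-19 − 5.2275 × 10^-19| = 7.56 × 10^-20 J = 0.472 eV.

0.472 eV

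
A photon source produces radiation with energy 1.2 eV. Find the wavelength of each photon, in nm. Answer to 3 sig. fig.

1030 nm

(h = 6.62607015·10^-34 J·s, c = 2.99792458·10^8 m/s, 1 eV = 1.602176634·10^-19 J.)
In SI units: E = 1.2 eV = 1.9226·10^-19 J.
For a photon λ = hc/E, so λ = 1.033·10^-6 m.
Converting to nm: λ = 1033 nm ≈ 1030 nm.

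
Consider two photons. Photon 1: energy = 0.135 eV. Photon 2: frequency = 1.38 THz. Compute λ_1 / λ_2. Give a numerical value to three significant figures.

0.0423

λ_1 = 9.184e-6 m (from energy = 0.135 eV, via λ = hc/E).
λ_2 = 2.172e-4 m (from frequency = 1.38 THz, via λ = c/f).
Ratio = 9.184e-6 / 2.172e-4 = 0.0423.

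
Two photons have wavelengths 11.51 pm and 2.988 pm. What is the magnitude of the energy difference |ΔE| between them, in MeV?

Using E = hc/λ: E₁ = 1.7258·10^-14 J, E₂ = 6.6481·10^-14 J.
|ΔE| = |1.7258·10^-14 − 6.6481·10^-14| = 4.92·10^-14 J = 0.307 MeV.

0.307 MeV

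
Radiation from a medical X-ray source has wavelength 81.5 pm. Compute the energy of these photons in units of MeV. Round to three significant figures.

0.0152 MeV

Take h = 6.62607015e-34 J·s, c = 2.99792458e8 m/s, 1 eV = 1.602176634e-19 J.
Convert to SI: λ = 81.5 pm = 8.15e-11 m.
Apply E = hc/λ: E = 2.437e-15 J.
Converting to MeV: E = 0.01521 MeV ≈ 0.0152 MeV.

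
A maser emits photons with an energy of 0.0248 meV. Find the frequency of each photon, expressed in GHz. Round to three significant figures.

Convert to SI: E = 0.0248 meV = 3.9734e-24 J.
Since f = E/h for a photon, f = 5.997e9 Hz.
Converting to GHz: f = 5.997 GHz ≈ 6.00 GHz.

6.00 GHz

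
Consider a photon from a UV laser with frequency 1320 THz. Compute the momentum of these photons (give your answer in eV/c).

5.46 eV/c

First convert: f = 1320 THz = 1.32·10^15 Hz.
Since p = hf/c for a photon, p = 2.917·10^-27 kg·m/s.
Converting to eV/c: p = 5.459 eV/c ≈ 5.46 eV/c.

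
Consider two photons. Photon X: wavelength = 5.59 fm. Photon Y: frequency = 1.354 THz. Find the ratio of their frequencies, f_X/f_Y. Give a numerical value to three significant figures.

3.96·10^10

f_X = 5.363·10^22 Hz (from wavelength = 5.59 fm, via f = c/λ).
f_Y = 1.354·10^12 Hz (from frequency = 1.354 THz, via f given directly).
Ratio = 5.363·10^22 / 1.354·10^12 = 3.96·10^10.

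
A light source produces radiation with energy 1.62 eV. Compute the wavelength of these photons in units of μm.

Use h = 6.62607015 × 10^-34 J·s, c = 2.99792458 × 10^8 m/s, 1 eV = 1.602176634 × 10^-19 J.
First convert: E = 1.62 eV = 2.5955 × 10^-19 J.
For a photon λ = hc/E, so λ = 7.653 × 10^-7 m.
Converting to μm: λ = 0.7653 μm ≈ 0.765 μm.

0.765 μm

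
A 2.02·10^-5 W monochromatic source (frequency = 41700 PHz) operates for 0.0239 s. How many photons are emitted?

Total energy: E_total = P·t = 2.02·10^-5 × 0.0239 = 4.828·10^-7 J.
Per-photon energy: E = 2.763·10^-14 J.
N = E_total / E_photon = 1.75·10^7.

1.75·10^7 photons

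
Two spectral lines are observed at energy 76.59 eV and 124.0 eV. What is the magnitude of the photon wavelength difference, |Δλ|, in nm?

Using λ = hc/E: λ₁ = 1.6188·10^-8 m, λ₂ = 9.9987·10^-9 m.
|Δλ| = |1.6188·10^-8 − 9.9987·10^-9| = 6.19·10^-9 m = 6.19 nm.

6.19 nm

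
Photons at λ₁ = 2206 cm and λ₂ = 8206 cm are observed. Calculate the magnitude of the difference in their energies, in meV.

Using E = hc/λ: E₁ = 9.0047e-27 J, E₂ = 2.4207e-27 J.
|ΔE| = |9.0047e-27 − 2.4207e-27| = 6.58e-27 J = 4.11e-5 meV.

4.11e-5 meV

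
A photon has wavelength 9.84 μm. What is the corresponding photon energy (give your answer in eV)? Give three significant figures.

Use h = 6.62607015·10^-34 J·s, c = 2.99792458·10^8 m/s, 1 eV = 1.602176634·10^-19 J.
In SI units: λ = 9.84 μm = 9.84·10^-6 m.
The photon relation is E = hc/λ, giving E = 2.019·10^-20 J.
Converting to eV: E = 0.1260 eV ≈ 0.126 eV.

0.126 eV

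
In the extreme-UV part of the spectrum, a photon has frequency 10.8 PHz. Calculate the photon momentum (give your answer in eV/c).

44.7 eV/c

(h = 6.62607015 × 10^-34 J·s, c = 2.99792458 × 10^8 m/s, 1 eV = 1.602176634 × 10^-19 J.)
First convert: f = 10.8 PHz = 1.08 × 10^16 Hz.
For a photon p = hf/c, so p = 2.387 × 10^-26 kg·m/s.
Converting to eV/c: p = 44.67 eV/c ≈ 44.7 eV/c.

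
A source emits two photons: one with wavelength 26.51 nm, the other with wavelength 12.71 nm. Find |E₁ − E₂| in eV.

50.8 eV

Using E = hc/λ: E₁ = 7.4932e-18 J, E₂ = 1.5629e-17 J.
|ΔE| = |7.4932e-18 − 1.5629e-17| = 8.14e-18 J = 50.8 eV.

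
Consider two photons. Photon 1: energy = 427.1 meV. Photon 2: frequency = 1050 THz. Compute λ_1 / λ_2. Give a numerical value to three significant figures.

10.2

λ_1 = 2.903 × 10^-6 m (from energy = 427.1 meV, via λ = hc/E).
λ_2 = 2.855 × 10^-7 m (from frequency = 1050 THz, via λ = c/f).
Ratio = 2.903 × 10^-6 / 2.855 × 10^-7 = 10.2.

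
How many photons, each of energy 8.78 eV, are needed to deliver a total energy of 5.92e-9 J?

4.21e9 photons

Per-photon energy: E = 1.407e-18 J (from energy = 8.78 eV).
N = E_total / E_photon = 5.92e-9 J / 1.407e-18 J = 4.21e9.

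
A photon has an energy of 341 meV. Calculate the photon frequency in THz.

First convert: E = 341 meV = 5.4634 × 10^-20 J.
Since f = E/h for a photon, f = 8.245 × 10^13 Hz.
Converting to THz: f = 82.45 THz ≈ 82.5 THz.

82.5 THz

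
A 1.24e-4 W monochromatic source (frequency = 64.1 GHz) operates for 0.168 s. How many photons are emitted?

Total energy: E_total = P·t = 1.24e-4 × 0.168 = 2.083e-5 J.
Per-photon energy: E = 4.247e-23 J.
N = E_total / E_photon = 4.90e17.

4.90e17 photons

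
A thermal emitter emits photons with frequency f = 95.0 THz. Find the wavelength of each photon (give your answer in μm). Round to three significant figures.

Take c = 2.99792458e8 m/s.
Convert to SI: f = 95.0 THz = 9.50e13 Hz.
Apply λ = c/f: λ = 3.156e-6 m.
Converting to μm: λ = 3.156 μm ≈ 3.16 μm.

3.16 μm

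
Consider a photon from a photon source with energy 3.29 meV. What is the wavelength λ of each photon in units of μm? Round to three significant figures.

377 μm

Take h = 6.62607015 × 10^-34 J·s, c = 2.99792458 × 10^8 m/s, 1 eV = 1.602176634 × 10^-19 J.
In SI units: E = 3.29 meV = 5.2712 × 10^-22 J.
Since λ = hc/E for a photon, λ = 3.769 × 10^-4 m.
Converting to μm: λ = 376.9 μm ≈ 377 μm.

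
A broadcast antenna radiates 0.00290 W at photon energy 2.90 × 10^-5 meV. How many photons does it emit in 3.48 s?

Total energy: E_total = P·t = 0.00290 × 3.48 = 0.01009 J.
Per-photon energy: E = 4.646 × 10^-27 J.
N = E_total / E_photon = 2.17 × 10^24.

2.17 × 10^24 photons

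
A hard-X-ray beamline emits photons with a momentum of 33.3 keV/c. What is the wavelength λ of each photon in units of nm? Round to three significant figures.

0.0372 nm

Use h = 6.62607015 × 10^-34 J·s, c = 2.99792458 × 10^8 m/s, 1 eV = 1.602176634 × 10^-19 J.
In SI units: p = 33.3 keV/c = 1.7796 × 10^-23 kg·m/s.
Apply λ = h/p: λ = 3.723 × 10^-11 m.
Converting to nm: λ = 0.03723 nm ≈ 0.0372 nm.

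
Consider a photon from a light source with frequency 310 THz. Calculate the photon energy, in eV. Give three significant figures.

Convert to SI: f = 310 THz = 3.1·10^14 Hz.
The photon relation is E = hf, giving E = 2.054·10^-19 J.
Converting to eV: E = 1.282 eV ≈ 1.28 eV.

1.28 eV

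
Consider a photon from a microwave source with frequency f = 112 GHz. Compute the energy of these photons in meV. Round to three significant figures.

0.463 meV

(h = 6.62607015 × 10^-34 J·s, 1 eV = 1.602176634 × 10^-19 J.)
In SI units: f = 112 GHz = 1.12 × 10^11 Hz.
Apply E = hf: E = 7.421 × 10^-23 J.
Converting to meV: E = 0.4632 meV ≈ 0.463 meV.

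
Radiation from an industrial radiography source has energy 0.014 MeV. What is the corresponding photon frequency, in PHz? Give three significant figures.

3390 PHz

Take h = 6.62607015 × 10^-34 J·s, 1 eV = 1.602176634 × 10^-19 J.
Convert to SI: E = 0.014 MeV = 2.2430 × 10^-15 J.
Since f = E/h for a photon, f = 3.385 × 10^18 Hz.
Converting to PHz: f = 3385 PHz ≈ 3390 PHz.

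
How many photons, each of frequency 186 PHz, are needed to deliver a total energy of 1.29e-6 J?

1.05e10 photons

Per-photon energy: E = 1.232e-16 J (from frequency = 186 PHz).
N = E_total / E_photon = 1.29e-6 J / 1.232e-16 J = 1.05e10.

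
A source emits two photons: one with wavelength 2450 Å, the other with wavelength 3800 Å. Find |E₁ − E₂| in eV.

Using E = hc/λ: E₁ = 8.108 × 10^-19 J, E₂ = 5.227 × 10^-19 J.
|ΔE| = |8.108 × 10^-19 − 5.227 × 10^-19| = 2.88 × 10^-19 J = 1.80 eV.

1.80 eV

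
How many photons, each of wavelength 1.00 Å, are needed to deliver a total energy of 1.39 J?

7.00·10^14 photons

Per-photon energy: E = 1.986·10^-15 J (from wavelength = 1.00 Å).
N = E_total / E_photon = 1.39 J / 1.986·10^-15 J = 7.00·10^14.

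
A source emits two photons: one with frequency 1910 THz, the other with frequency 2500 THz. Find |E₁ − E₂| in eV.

2.44 eV

Using E = hf: E₁ = 1.266 × 10^-18 J, E₂ = 1.657 × 10^-18 J.
|ΔE| = |1.266 × 10^-18 − 1.657 × 10^-18| = 3.91 × 10^-19 J = 2.44 eV.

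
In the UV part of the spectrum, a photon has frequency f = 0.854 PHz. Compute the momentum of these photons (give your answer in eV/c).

3.53 eV/c

(h = 6.62607015 × 10^-34 J·s, c = 2.99792458 × 10^8 m/s, 1 eV = 1.602176634 × 10^-19 J.)
First convert: f = 0.854 PHz = 8.54 × 10^14 Hz.
For a photon p = hf/c, so p = 1.888 × 10^-27 kg·m/s.
Converting to eV/c: p = 3.532 eV/c ≈ 3.53 eV/c.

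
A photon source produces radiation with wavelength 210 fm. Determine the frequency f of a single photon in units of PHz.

1.43e6 PHz

Convert to SI: λ = 210 fm = 2.10e-13 m.
For a photon f = c/λ, so f = 1.428e21 Hz.
Converting to PHz: f = 1.428e6 PHz ≈ 1.43e6 PHz.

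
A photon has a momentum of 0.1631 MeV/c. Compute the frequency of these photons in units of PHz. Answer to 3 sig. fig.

In SI units: p = 0.1631 MeV/c = 8.7165 × 10^-23 kg·m/s.
Since f = pc/h for a photon, f = 3.944 × 10^19 Hz.
Converting to PHz: f = 39440 PHz ≈ 3.94 × 10^4 PHz.

3.94 × 10^4 PHz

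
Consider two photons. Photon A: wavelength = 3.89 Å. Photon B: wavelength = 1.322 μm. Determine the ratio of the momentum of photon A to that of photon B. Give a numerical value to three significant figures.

3400

p_A = 1.703 × 10^-24 kg·m/s (from wavelength = 3.89 Å, via p = h/λ).
p_B = 5.012 × 10^-28 kg·m/s (from wavelength = 1.322 μm, via p = h/λ).
Ratio = 1.703 × 10^-24 / 5.012 × 10^-28 = 3400.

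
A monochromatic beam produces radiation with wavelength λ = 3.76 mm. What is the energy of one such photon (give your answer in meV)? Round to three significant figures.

0.330 meV

Take h = 6.62607015e-34 J·s, c = 2.99792458e8 m/s, 1 eV = 1.602176634e-19 J.
In SI units: λ = 3.76 mm = 0.00376 m.
For a photon E = hc/λ, so E = 5.283e-23 J.
Converting to meV: E = 0.3297 meV ≈ 0.330 meV.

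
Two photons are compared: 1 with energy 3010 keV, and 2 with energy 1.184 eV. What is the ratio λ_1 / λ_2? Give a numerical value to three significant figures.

λ_1 = 4.119e-13 m (from energy = 3010 keV, via λ = hc/E).
λ_2 = 1.047e-6 m (from energy = 1.184 eV, via λ = hc/E).
Ratio = 4.119e-13 / 1.047e-6 = 3.93e-7.

3.93e-7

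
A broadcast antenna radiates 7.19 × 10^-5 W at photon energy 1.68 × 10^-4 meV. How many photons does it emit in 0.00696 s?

Total energy: E_total = P·t = 7.19 × 10^-5 × 0.00696 = 5.004 × 10^-7 J.
Per-photon energy: E = 2.692 × 10^-26 J.
N = E_total / E_photon = 1.86 × 10^19.

1.86 × 10^19 photons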